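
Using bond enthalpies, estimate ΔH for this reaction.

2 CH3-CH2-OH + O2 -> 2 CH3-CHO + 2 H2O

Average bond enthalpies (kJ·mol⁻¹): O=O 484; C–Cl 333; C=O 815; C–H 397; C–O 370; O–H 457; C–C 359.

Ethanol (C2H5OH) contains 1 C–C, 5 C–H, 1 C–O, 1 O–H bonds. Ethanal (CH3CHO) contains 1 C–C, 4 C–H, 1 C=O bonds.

Bonds broken (reactants):
  C–C: 2 × 359 = 718
  C–H: 10 × 397 = 3970
  C–O: 2 × 370 = 740
  O–H: 2 × 457 = 914
  O=O: 1 × 484 = 484
  Σ(broken) = 6826 kJ
Bonds formed (products):
  C–C: 2 × 359 = 718
  C–H: 8 × 397 = 3176
  C=O: 2 × 815 = 1630
  O–H: 4 × 457 = 1828
  Σ(formed) = 7352 kJ
ΔH = Σ(broken) − Σ(formed) = 6826 − 7352 = −526 kJ

ΔH ≈ −526 kJ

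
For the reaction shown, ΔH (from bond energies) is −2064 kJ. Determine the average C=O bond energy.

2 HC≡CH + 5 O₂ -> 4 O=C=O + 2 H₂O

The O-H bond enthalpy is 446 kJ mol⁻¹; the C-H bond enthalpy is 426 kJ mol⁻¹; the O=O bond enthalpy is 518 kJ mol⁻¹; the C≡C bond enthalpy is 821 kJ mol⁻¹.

D(C=O) ≈ 777 kJ/mol

Let D be the C=O bond energy.
Σ(broken) = 2×821 + 4×426 + 5×518 = 5936
Σ(formed) = 8×D + 4×446 = 1784 + 8D
ΔH = Σ(broken) − Σ(formed) = (5936) − (1784 + 8D) = +4152 − 8D
Setting this equal to −2064 kJ gives 8D = 6216, so D = 777 kJ/mol.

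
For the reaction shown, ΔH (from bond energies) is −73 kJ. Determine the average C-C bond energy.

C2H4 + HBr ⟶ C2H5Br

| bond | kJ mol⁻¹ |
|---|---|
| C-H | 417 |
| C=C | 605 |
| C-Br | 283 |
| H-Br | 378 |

Let D be the C-C bond energy.
Σ(broken) = 4×417 + 1×605 + 1×378 = 2651
Σ(formed) = 1×283 + 1×D + 5×417 = 2368 + D
ΔH = Σ(broken) − Σ(formed) = (2651) − (2368 + D) = +283 − D
Setting this equal to −73 kJ gives D = 356 kJ/mol.

D(C-C) ≈ 356 kJ/mol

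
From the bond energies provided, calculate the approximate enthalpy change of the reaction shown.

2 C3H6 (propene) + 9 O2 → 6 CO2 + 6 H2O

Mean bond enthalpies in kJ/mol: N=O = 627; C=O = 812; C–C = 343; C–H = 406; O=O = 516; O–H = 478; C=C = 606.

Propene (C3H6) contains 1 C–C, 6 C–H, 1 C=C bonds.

Bonds broken (reactants):
  C–C: 2 × 343 = 686
  C–H: 12 × 406 = 4872
  C=C: 2 × 606 = 1212
  O=O: 9 × 516 = 4644
  Σ(broken) = 11414 kJ
Bonds formed (products):
  C=O: 12 × 812 = 9744
  O–H: 12 × 478 = 5736
  Σ(formed) = 15480 kJ
ΔH = Σ(broken) − Σ(formed) = 11414 − 15480 = −4066 kJ

ΔH ≈ −4066 kJ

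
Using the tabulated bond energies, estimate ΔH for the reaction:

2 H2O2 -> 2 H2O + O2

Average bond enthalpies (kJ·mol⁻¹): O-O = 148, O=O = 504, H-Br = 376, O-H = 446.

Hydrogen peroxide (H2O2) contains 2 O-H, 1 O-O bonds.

ΔH ≈ −208 kJ

Bonds broken (reactants):
  O-H: 4 × 446 = 1784
  O-O: 2 × 148 = 296
  Σ(broken) = 2080 kJ
Bonds formed (products):
  O-H: 4 × 446 = 1784
  O=O: 1 × 504 = 504
  Σ(formed) = 2288 kJ
ΔH = Σ(broken) − Σ(formed) = 2080 − 2288 = −208 kJ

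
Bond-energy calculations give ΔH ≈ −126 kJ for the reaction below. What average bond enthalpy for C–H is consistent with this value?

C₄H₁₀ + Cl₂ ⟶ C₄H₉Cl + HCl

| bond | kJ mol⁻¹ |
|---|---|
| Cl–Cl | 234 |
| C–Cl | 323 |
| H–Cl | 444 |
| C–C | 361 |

Let D be the C–H bond energy.
Σ(broken) = 3×361 + 10×D + 1×234 = 1317 + 10D
Σ(formed) = 3×361 + 1×323 + 9×D + 1×444 = 1850 + 9D
ΔH = Σ(broken) − Σ(formed) = (1317 + 10D) − (1850 + 9D) = −533 + D
Setting this equal to −126 kJ gives D = 407 kJ/mol.

D(C–H) ≈ 407 kJ/mol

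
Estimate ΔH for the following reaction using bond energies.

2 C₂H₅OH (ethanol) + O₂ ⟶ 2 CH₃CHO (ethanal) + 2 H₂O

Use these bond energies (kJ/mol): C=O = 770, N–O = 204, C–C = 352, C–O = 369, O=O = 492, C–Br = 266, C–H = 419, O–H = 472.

Bonds broken (reactants):
  C–C: 2 × 352 = 704
  C–H: 10 × 419 = 4190
  C–O: 2 × 369 = 738
  O–H: 2 × 472 = 944
  O=O: 1 × 492 = 492
  Σ(broken) = 7068 kJ
Bonds formed (products):
  C–C: 2 × 352 = 704
  C–H: 8 × 419 = 3352
  C=O: 2 × 770 = 1540
  O–H: 4 × 472 = 1888
  Σ(formed) = 7484 kJ
ΔH = Σ(broken) − Σ(formed) = 7068 − 7484 = −416 kJ

ΔH ≈ −416 kJ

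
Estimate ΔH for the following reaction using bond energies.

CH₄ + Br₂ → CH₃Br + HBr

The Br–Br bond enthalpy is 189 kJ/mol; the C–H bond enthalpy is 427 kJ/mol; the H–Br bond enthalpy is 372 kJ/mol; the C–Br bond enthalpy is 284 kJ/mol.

Bonds broken (reactants):
  Br–Br: 1 × 189 = 189
  C–H: 4 × 427 = 1708
  Σ(broken) = 1897 kJ
Bonds formed (products):
  C–Br: 1 × 284 = 284
  C–H: 3 × 427 = 1281
  H–Br: 1 × 372 = 372
  Σ(formed) = 1937 kJ
ΔH = Σ(broken) − Σ(formed) = 1897 − 1937 = −40 kJ

ΔH ≈ −40 kJ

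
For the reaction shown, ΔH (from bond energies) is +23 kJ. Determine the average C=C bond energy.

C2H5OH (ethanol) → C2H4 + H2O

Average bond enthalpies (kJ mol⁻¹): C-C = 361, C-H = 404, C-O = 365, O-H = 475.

D(C=C) ≈ 632 kJ/mol

Let D be the C=C bond energy.
Σ(broken) = 1×361 + 5×404 + 1×365 + 1×475 = 3221
Σ(formed) = 4×404 + 1×D + 2×475 = 2566 + D
ΔH = Σ(broken) − Σ(formed) = (3221) − (2566 + D) = +655 − D
Setting this equal to +23 kJ gives D = 632 kJ/mol.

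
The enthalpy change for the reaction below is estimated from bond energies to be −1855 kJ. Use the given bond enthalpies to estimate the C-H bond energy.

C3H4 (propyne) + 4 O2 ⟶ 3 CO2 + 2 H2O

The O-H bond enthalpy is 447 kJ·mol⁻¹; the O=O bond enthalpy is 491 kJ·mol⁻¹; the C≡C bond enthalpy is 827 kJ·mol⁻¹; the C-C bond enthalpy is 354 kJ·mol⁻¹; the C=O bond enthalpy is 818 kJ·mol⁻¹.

D(C-H) ≈ 424 kJ/mol

Let D be the C-H bond energy.
Σ(broken) = 1×827 + 1×354 + 4×D + 4×491 = 3145 + 4D
Σ(formed) = 6×818 + 4×447 = 6696
ΔH = Σ(broken) − Σ(formed) = (3145 + 4D) − (6696) = −3551 + 4D
Setting this equal to −1855 kJ gives 4D = 1696, so D = 424 kJ/mol.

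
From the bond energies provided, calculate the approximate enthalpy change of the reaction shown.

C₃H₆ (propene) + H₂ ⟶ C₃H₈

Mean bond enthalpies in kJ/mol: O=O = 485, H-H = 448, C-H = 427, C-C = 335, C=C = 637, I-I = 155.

Bonds broken (reactants):
  C-C: 1 × 335 = 335
  C-H: 6 × 427 = 2562
  C=C: 1 × 637 = 637
  H-H: 1 × 448 = 448
  Σ(broken) = 3982 kJ
Bonds formed (products):
  C-C: 2 × 335 = 670
  C-H: 8 × 427 = 3416
  Σ(formed) = 4086 kJ
ΔH = Σ(broken) − Σ(formed) = 3982 − 4086 = −104 kJ

ΔH ≈ −104 kJ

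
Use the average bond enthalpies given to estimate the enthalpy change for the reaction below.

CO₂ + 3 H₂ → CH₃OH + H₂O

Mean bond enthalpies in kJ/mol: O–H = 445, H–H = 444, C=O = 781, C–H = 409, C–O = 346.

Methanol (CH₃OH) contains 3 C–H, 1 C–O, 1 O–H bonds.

Bonds broken (reactants):
  C=O: 2 × 781 = 1562
  H–H: 3 × 444 = 1332
  Σ(broken) = 2894 kJ
Bonds formed (products):
  C–H: 3 × 409 = 1227
  C–O: 1 × 346 = 346
  O–H: 3 × 445 = 1335
  Σ(formed) = 2908 kJ
ΔH = Σ(broken) − Σ(formed) = 2894 − 2908 = −14 kJ

ΔH ≈ −14 kJ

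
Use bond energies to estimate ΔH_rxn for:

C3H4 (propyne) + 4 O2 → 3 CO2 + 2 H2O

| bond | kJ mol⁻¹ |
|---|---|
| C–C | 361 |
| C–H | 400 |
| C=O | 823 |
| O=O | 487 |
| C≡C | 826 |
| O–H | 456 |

Bonds broken (reactants):
  C≡C: 1 × 826 = 826
  C–C: 1 × 361 = 361
  C–H: 4 × 400 = 1600
  O=O: 4 × 487 = 1948
  Σ(broken) = 4735 kJ
Bonds formed (products):
  C=O: 6 × 823 = 4938
  O–H: 4 × 456 = 1824
  Σ(formed) = 6762 kJ
ΔH = Σ(broken) − Σ(formed) = 4735 − 6762 = −2027 kJ

ΔH ≈ −2027 kJ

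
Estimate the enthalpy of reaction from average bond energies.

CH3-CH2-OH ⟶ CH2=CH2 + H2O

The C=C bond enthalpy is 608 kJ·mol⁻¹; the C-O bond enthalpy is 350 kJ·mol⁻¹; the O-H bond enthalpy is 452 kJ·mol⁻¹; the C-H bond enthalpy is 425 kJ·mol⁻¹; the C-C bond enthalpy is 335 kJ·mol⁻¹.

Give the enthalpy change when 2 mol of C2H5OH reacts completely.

Bonds broken (reactants):
  C-C: 1 × 335 = 335
  C-H: 5 × 425 = 2125
  C-O: 1 × 350 = 350
  O-H: 1 × 452 = 452
  Σ(broken) = 3262 kJ
Bonds formed (products):
  C-H: 4 × 425 = 1700
  C=C: 1 × 608 = 608
  O-H: 2 × 452 = 904
  Σ(formed) = 3212 kJ
ΔH = Σ(broken) − Σ(formed) = 3262 − 3212 = +50 kJ
For 2× the reaction as written: 2 × (+50) = +100 kJ

ΔH = +100 kJ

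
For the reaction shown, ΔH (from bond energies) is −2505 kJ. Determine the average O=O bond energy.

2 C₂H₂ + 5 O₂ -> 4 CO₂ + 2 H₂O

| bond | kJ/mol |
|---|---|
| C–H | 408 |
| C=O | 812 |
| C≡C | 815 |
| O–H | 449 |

D(O=O) ≈ 505 kJ/mol

Let D be the O=O bond energy.
Σ(broken) = 2×815 + 4×408 + 5×D = 3262 + 5D
Σ(formed) = 8×812 + 4×449 = 8292
ΔH = Σ(broken) − Σ(formed) = (3262 + 5D) − (8292) = −5030 + 5D
Setting this equal to −2505 kJ gives 5D = 2525, so D = 505 kJ/mol.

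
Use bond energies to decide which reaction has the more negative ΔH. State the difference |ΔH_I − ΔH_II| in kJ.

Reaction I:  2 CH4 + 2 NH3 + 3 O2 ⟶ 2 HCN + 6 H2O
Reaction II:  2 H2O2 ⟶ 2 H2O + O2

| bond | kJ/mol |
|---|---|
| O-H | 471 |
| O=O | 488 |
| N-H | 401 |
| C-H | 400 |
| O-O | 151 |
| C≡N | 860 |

Reaction I, by 916 kJ

Reaction I:
  Bonds broken (reactants):
    C-H: 8 × 400 = 3200
    N-H: 6 × 401 = 2406
    O=O: 3 × 488 = 1464
    Σ(broken) = 7070 kJ
  Bonds formed (products):
    C≡N: 2 × 860 = 1720
    C-H: 2 × 400 = 800
    O-H: 12 × 471 = 5652
    Σ(formed) = 8172 kJ
  ΔH_I = 7070 − 8172 = −1102 kJ
Reaction II:
  Bonds broken (reactants):
    O-H: 4 × 471 = 1884
    O-O: 2 × 151 = 302
    Σ(broken) = 2186 kJ
  Bonds formed (products):
    O-H: 4 × 471 = 1884
    O=O: 1 × 488 = 488
    Σ(formed) = 2372 kJ
  ΔH_II = 2186 − 2372 = −186 kJ
ΔH_I − ΔH_II = −916 kJ, so reaction I has the more negative ΔH; |ΔH_I − ΔH_II| = 916 kJ.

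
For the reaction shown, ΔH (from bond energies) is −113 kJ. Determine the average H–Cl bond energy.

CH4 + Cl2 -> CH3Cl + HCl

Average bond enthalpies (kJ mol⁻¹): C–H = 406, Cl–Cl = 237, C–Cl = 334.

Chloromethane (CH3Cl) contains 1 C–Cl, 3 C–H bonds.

Let D be the H–Cl bond energy.
Σ(broken) = 4×406 + 1×237 = 1861
Σ(formed) = 1×334 + 3×406 + 1×D = 1552 + D
ΔH = Σ(broken) − Σ(formed) = (1861) − (1552 + D) = +309 − D
Setting this equal to −113 kJ gives D = 422 kJ/mol.

D(H–Cl) ≈ 422 kJ/mol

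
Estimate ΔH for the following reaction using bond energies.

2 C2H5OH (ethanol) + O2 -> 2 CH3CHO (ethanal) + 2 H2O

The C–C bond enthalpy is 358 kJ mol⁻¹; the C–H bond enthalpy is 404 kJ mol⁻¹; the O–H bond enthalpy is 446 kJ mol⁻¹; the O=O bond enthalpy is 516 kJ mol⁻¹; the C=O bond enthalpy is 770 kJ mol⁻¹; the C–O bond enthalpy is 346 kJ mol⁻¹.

ΔH ≈ −416 kJ

Bonds broken (reactants):
  C–C: 2 × 358 = 716
  C–H: 10 × 404 = 4040
  C–O: 2 × 346 = 692
  O–H: 2 × 446 = 892
  O=O: 1 × 516 = 516
  Σ(broken) = 6856 kJ
Bonds formed (products):
  C–C: 2 × 358 = 716
  C–H: 8 × 404 = 3232
  C=O: 2 × 770 = 1540
  O–H: 4 × 446 = 1784
  Σ(formed) = 7272 kJ
ΔH = Σ(broken) − Σ(formed) = 6856 − 7272 = −416 kJ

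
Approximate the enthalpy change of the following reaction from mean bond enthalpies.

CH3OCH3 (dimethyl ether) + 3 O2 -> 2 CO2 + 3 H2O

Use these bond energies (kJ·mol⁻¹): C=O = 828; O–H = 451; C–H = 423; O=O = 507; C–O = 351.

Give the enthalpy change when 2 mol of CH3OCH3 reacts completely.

Bonds broken (reactants):
  C–H: 6 × 423 = 2538
  C–O: 2 × 351 = 702
  O=O: 3 × 507 = 1521
  Σ(broken) = 4761 kJ
Bonds formed (products):
  C=O: 4 × 828 = 3312
  O–H: 6 × 451 = 2706
  Σ(formed) = 6018 kJ
ΔH = Σ(broken) − Σ(formed) = 4761 − 6018 = −1257 kJ
For 2× the reaction as written: 2 × (−1257) = −2514 kJ

ΔH = −2514 kJ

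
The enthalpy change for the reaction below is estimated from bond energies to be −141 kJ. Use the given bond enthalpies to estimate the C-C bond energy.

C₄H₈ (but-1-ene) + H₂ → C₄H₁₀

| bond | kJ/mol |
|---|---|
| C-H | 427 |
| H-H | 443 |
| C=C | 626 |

D(C-C) ≈ 356 kJ/mol

Let D be the C-C bond energy.
Σ(broken) = 2×D + 8×427 + 1×626 + 1×443 = 4485 + 2D
Σ(formed) = 3×D + 10×427 = 4270 + 3D
ΔH = Σ(broken) − Σ(formed) = (4485 + 2D) − (4270 + 3D) = +215 − D
Setting this equal to −141 kJ gives D = 356 kJ/mol.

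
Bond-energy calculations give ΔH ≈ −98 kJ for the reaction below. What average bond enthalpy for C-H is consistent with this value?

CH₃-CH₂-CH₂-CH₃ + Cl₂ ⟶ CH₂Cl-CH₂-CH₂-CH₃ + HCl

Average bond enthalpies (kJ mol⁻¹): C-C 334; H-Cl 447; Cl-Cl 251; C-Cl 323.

Let D be the C-H bond energy.
Σ(broken) = 3×334 + 10×D + 1×251 = 1253 + 10D
Σ(formed) = 3×334 + 1×323 + 9×D + 1×447 = 1772 + 9D
ΔH = Σ(broken) − Σ(formed) = (1253 + 10D) − (1772 + 9D) = −519 + D
Setting this equal to −98 kJ gives D = 421 kJ/mol.

D(C-H) ≈ 421 kJ/mol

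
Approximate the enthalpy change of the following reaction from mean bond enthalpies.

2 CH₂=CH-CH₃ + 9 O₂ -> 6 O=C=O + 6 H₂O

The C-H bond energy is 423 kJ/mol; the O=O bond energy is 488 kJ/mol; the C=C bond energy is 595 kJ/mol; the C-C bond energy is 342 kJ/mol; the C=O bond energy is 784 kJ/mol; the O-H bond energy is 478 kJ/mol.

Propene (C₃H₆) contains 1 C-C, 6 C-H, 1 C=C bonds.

Bonds broken (reactants):
  C-C: 2 × 342 = 684
  C-H: 12 × 423 = 5076
  C=C: 2 × 595 = 1190
  O=O: 9 × 488 = 4392
  Σ(broken) = 11342 kJ
Bonds formed (products):
  C=O: 12 × 784 = 9408
  O-H: 12 × 478 = 5736
  Σ(formed) = 15144 kJ
ΔH = Σ(broken) − Σ(formed) = 11342 − 15144 = −3802 kJ

ΔH ≈ −3802 kJ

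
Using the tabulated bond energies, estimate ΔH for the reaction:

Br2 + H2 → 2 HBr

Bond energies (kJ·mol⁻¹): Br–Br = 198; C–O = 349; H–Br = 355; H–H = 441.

Bonds broken (reactants):
  Br–Br: 1 × 198 = 198
  H–H: 1 × 441 = 441
  Σ(broken) = 639 kJ
Bonds formed (products):
  H–Br: 2 × 355 = 710
  Σ(formed) = 710 kJ
ΔH = Σ(broken) − Σ(formed) = 639 − 710 = −71 kJ

ΔH ≈ −71 kJ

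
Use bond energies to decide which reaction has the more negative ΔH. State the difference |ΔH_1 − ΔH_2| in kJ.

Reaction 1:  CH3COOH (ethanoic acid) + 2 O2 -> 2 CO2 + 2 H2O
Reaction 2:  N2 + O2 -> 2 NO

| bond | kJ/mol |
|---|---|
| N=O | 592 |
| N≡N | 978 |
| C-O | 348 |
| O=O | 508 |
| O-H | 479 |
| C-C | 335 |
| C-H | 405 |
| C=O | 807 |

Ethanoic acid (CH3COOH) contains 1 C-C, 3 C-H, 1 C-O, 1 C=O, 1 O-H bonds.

Reaction 1:
  Bonds broken (reactants):
    C-C: 1 × 335 = 335
    C-H: 3 × 405 = 1215
    C-O: 1 × 348 = 348
    C=O: 1 × 807 = 807
    O-H: 1 × 479 = 479
    O=O: 2 × 508 = 1016
    Σ(broken) = 4200 kJ
  Bonds formed (products):
    C=O: 4 × 807 = 3228
    O-H: 4 × 479 = 1916
    Σ(formed) = 5144 kJ
  ΔH_1 = 4200 − 5144 = −944 kJ
Reaction 2:
  Bonds broken (reactants):
    N≡N: 1 × 978 = 978
    O=O: 1 × 508 = 508
    Σ(broken) = 1486 kJ
  Bonds formed (products):
    N=O: 2 × 592 = 1184
    Σ(formed) = 1184 kJ
  ΔH_2 = 1486 − 1184 = +302 kJ
ΔH_1 − ΔH_2 = −1246 kJ, so reaction 1 has the more negative ΔH; |ΔH_1 − ΔH_2| = 1246 kJ.

Reaction 1, by 1246 kJ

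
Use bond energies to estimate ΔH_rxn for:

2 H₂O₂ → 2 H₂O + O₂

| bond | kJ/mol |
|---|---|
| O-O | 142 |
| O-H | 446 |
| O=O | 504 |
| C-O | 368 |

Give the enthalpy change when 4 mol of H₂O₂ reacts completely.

Bonds broken (reactants):
  O-H: 4 × 446 = 1784
  O-O: 2 × 142 = 284
  Σ(broken) = 2068 kJ
Bonds formed (products):
  O-H: 4 × 446 = 1784
  O=O: 1 × 504 = 504
  Σ(formed) = 2288 kJ
ΔH = Σ(broken) − Σ(formed) = 2068 − 2288 = −220 kJ
For 2× the reaction as written: 2 × (−220) = −440 kJ

ΔH = −440 kJ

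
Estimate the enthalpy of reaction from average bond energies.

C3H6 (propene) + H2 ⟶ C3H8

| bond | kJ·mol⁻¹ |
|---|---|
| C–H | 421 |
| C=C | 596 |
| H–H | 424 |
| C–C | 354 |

ΔH ≈ −176 kJ

Bonds broken (reactants):
  C–C: 1 × 354 = 354
  C–H: 6 × 421 = 2526
  C=C: 1 × 596 = 596
  H–H: 1 × 424 = 424
  Σ(broken) = 3900 kJ
Bonds formed (products):
  C–C: 2 × 354 = 708
  C–H: 8 × 421 = 3368
  Σ(formed) = 4076 kJ
ΔH = Σ(broken) − Σ(formed) = 3900 − 4076 = −176 kJ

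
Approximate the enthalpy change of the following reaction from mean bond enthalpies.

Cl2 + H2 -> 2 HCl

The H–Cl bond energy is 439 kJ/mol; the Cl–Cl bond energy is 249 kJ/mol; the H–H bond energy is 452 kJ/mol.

ΔH ≈ −177 kJ

Bonds broken (reactants):
  Cl–Cl: 1 × 249 = 249
  H–H: 1 × 452 = 452
  Σ(broken) = 701 kJ
Bonds formed (products):
  H–Cl: 2 × 439 = 878
  Σ(formed) = 878 kJ
ΔH = Σ(broken) − Σ(formed) = 701 − 878 = −177 kJ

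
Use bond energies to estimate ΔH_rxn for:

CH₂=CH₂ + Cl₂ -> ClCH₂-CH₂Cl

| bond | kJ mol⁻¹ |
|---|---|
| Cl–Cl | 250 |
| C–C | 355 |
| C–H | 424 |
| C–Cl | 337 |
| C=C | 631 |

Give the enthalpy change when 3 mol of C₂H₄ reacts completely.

Bonds broken (reactants):
  C–H: 4 × 424 = 1696
  C=C: 1 × 631 = 631
  Cl–Cl: 1 × 250 = 250
  Σ(broken) = 2577 kJ
Bonds formed (products):
  C–C: 1 × 355 = 355
  C–Cl: 2 × 337 = 674
  C–H: 4 × 424 = 1696
  Σ(formed) = 2725 kJ
ΔH = Σ(broken) − Σ(formed) = 2577 − 2725 = −148 kJ
For 3× the reaction as written: 3 × (−148) = −444 kJ

ΔH = −444 kJ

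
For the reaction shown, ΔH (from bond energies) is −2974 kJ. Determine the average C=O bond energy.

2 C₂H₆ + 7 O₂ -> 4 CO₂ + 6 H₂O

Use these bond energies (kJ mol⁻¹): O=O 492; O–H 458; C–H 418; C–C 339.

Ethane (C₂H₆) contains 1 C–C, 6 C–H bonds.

Let D be the C=O bond energy.
Σ(broken) = 2×339 + 12×418 + 7×492 = 9138
Σ(formed) = 8×D + 12×458 = 5496 + 8D
ΔH = Σ(broken) − Σ(formed) = (9138) − (5496 + 8D) = +3642 − 8D
Setting this equal to −2974 kJ gives 8D = 6616, so D = 827 kJ/mol.

D(C=O) ≈ 827 kJ/mol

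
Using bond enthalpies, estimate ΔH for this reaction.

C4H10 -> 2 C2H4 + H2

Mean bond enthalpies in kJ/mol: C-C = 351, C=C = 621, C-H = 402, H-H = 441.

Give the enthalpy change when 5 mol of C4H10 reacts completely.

Bonds broken (reactants):
  C-C: 3 × 351 = 1053
  C-H: 10 × 402 = 4020
  Σ(broken) = 5073 kJ
Bonds formed (products):
  C-H: 8 × 402 = 3216
  C=C: 2 × 621 = 1242
  H-H: 1 × 441 = 441
  Σ(formed) = 4899 kJ
ΔH = Σ(broken) − Σ(formed) = 5073 − 4899 = +174 kJ
For 5× the reaction as written: 5 × (+174) = +870 kJ

ΔH = +870 kJ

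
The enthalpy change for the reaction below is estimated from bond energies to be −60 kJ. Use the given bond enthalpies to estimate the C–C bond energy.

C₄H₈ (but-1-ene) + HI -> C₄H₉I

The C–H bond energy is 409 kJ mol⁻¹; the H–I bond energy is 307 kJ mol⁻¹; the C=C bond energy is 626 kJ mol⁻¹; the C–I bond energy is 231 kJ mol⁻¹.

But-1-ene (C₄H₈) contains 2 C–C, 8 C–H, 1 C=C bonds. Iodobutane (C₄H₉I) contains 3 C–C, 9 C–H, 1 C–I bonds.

Let D be the C–C bond energy.
Σ(broken) = 2×D + 8×409 + 1×626 + 1×307 = 4205 + 2D
Σ(formed) = 3×D + 9×409 + 1×231 = 3912 + 3D
ΔH = Σ(broken) − Σ(formed) = (4205 + 2D) − (3912 + 3D) = +293 − D
Setting this equal to −60 kJ gives D = 353 kJ/mol.

D(C–C) ≈ 353 kJ/mol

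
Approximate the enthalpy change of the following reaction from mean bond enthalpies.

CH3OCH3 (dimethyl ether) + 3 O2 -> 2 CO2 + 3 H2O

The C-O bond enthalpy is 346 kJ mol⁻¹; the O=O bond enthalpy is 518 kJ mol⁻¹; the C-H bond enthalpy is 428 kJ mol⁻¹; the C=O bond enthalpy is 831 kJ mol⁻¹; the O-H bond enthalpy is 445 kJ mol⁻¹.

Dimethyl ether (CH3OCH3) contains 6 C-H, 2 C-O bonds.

Bonds broken (reactants):
  C-H: 6 × 428 = 2568
  C-O: 2 × 346 = 692
  O=O: 3 × 518 = 1554
  Σ(broken) = 4814 kJ
Bonds formed (products):
  C=O: 4 × 831 = 3324
  O-H: 6 × 445 = 2670
  Σ(formed) = 5994 kJ
ΔH = Σ(broken) − Σ(formed) = 4814 − 5994 = −1180 kJ

ΔH ≈ −1180 kJ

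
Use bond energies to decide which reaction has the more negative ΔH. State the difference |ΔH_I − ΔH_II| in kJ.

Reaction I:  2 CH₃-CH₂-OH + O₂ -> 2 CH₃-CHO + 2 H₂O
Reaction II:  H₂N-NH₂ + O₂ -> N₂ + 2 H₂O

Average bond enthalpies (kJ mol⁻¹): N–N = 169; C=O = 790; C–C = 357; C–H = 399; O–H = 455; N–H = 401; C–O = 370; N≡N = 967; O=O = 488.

Reaction II, by 62 kJ

Reaction I:
  Bonds broken (reactants):
    C–C: 2 × 357 = 714
    C–H: 10 × 399 = 3990
    C–O: 2 × 370 = 740
    O–H: 2 × 455 = 910
    O=O: 1 × 488 = 488
    Σ(broken) = 6842 kJ
  Bonds formed (products):
    C–C: 2 × 357 = 714
    C–H: 8 × 399 = 3192
    C=O: 2 × 790 = 1580
    O–H: 4 × 455 = 1820
    Σ(formed) = 7306 kJ
  ΔH_I = 6842 − 7306 = −464 kJ
Reaction II:
  Bonds broken (reactants):
    N–H: 4 × 401 = 1604
    N–N: 1 × 169 = 169
    O=O: 1 × 488 = 488
    Σ(broken) = 2261 kJ
  Bonds formed (products):
    N≡N: 1 × 967 = 967
    O–H: 4 × 455 = 1820
    Σ(formed) = 2787 kJ
  ΔH_II = 2261 − 2787 = −526 kJ
ΔH_I − ΔH_II = +62 kJ, so reaction II has the more negative ΔH; |ΔH_I − ΔH_II| = 62 kJ.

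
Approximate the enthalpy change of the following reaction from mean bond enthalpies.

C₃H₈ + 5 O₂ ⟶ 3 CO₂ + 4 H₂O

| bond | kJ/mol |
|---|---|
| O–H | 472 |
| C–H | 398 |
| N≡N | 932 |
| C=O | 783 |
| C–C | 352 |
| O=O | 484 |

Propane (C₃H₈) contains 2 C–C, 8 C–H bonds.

ΔH ≈ −2166 kJ

Bonds broken (reactants):
  C–C: 2 × 352 = 704
  C–H: 8 × 398 = 3184
  O=O: 5 × 484 = 2420
  Σ(broken) = 6308 kJ
Bonds formed (products):
  C=O: 6 × 783 = 4698
  O–H: 8 × 472 = 3776
  Σ(formed) = 8474 kJ
ΔH = Σ(broken) − Σ(formed) = 6308 − 8474 = −2166 kJ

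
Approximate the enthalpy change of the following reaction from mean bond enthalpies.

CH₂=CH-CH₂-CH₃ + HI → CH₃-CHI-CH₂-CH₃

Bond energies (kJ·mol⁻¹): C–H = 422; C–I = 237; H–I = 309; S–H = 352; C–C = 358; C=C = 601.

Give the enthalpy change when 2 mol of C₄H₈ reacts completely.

ΔH = −214 kJ

Bonds broken (reactants):
  C–C: 2 × 358 = 716
  C–H: 8 × 422 = 3376
  C=C: 1 × 601 = 601
  H–I: 1 × 309 = 309
  Σ(broken) = 5002 kJ
Bonds formed (products):
  C–C: 3 × 358 = 1074
  C–H: 9 × 422 = 3798
  C–I: 1 × 237 = 237
  Σ(formed) = 5109 kJ
ΔH = Σ(broken) − Σ(formed) = 5002 − 5109 = −107 kJ
For 2× the reaction as written: 2 × (−107) = −214 kJ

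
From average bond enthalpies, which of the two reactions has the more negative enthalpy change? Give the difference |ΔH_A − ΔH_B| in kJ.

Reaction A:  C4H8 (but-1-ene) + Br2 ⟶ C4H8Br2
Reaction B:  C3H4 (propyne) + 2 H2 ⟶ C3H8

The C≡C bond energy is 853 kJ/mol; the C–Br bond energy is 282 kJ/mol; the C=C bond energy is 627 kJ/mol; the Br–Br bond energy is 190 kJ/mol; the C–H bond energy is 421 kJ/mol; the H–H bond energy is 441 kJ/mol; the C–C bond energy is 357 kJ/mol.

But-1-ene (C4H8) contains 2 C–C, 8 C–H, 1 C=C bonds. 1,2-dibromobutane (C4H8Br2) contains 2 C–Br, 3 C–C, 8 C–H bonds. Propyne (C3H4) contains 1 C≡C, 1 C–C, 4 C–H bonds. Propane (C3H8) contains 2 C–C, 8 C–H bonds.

Reaction B, by 202 kJ

Reaction A:
  Bonds broken (reactants):
    Br–Br: 1 × 190 = 190
    C–C: 2 × 357 = 714
    C–H: 8 × 421 = 3368
    C=C: 1 × 627 = 627
    Σ(broken) = 4899 kJ
  Bonds formed (products):
    C–Br: 2 × 282 = 564
    C–C: 3 × 357 = 1071
    C–H: 8 × 421 = 3368
    Σ(formed) = 5003 kJ
  ΔH_A = 4899 − 5003 = −104 kJ
Reaction B:
  Bonds broken (reactants):
    C≡C: 1 × 853 = 853
    C–C: 1 × 357 = 357
    C–H: 4 × 421 = 1684
    H–H: 2 × 441 = 882
    Σ(broken) = 3776 kJ
  Bonds formed (products):
    C–C: 2 × 357 = 714
    C–H: 8 × 421 = 3368
    Σ(formed) = 4082 kJ
  ΔH_B = 3776 − 4082 = −306 kJ
ΔH_A − ΔH_B = +202 kJ, so reaction B has the more negative ΔH; |ΔH_A − ΔH_B| = 202 kJ.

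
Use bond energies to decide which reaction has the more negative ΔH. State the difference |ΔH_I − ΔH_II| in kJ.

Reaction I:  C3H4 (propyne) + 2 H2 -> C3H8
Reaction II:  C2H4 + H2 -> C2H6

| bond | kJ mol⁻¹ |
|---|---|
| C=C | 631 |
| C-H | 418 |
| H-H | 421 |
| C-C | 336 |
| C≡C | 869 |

Reaction I, by 177 kJ

Reaction I:
  Bonds broken (reactants):
    C≡C: 1 × 869 = 869
    C-C: 1 × 336 = 336
    C-H: 4 × 418 = 1672
    H-H: 2 × 421 = 842
    Σ(broken) = 3719 kJ
  Bonds formed (products):
    C-C: 2 × 336 = 672
    C-H: 8 × 418 = 3344
    Σ(formed) = 4016 kJ
  ΔH_I = 3719 − 4016 = −297 kJ
Reaction II:
  Bonds broken (reactants):
    C-H: 4 × 418 = 1672
    C=C: 1 × 631 = 631
    H-H: 1 × 421 = 421
    Σ(broken) = 2724 kJ
  Bonds formed (products):
    C-C: 1 × 336 = 336
    C-H: 6 × 418 = 2508
    Σ(formed) = 2844 kJ
  ΔH_II = 2724 − 2844 = −120 kJ
ΔH_I − ΔH_II = −177 kJ, so reaction I has the more negative ΔH; |ΔH_I − ΔH_II| = 177 kJ.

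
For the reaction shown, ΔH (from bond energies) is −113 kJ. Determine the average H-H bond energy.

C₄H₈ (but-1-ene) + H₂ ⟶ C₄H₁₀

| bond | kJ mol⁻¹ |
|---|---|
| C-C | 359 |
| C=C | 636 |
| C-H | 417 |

D(H-H) ≈ 444 kJ/mol

Let D be the H-H bond energy.
Σ(broken) = 2×359 + 8×417 + 1×636 + 1×D = 4690 + D
Σ(formed) = 3×359 + 10×417 = 5247
ΔH = Σ(broken) − Σ(formed) = (4690 + D) − (5247) = −557 + D
Setting this equal to −113 kJ gives D = 444 kJ/mol.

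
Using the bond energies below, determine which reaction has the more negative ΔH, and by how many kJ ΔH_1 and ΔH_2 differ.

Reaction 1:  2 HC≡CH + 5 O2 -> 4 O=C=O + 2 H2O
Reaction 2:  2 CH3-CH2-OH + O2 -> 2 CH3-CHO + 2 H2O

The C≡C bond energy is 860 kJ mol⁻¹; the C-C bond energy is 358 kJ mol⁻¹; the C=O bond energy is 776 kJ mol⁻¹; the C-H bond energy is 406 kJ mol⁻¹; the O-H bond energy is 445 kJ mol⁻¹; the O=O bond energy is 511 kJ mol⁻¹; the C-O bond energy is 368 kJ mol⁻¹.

Reaction 1:
  Bonds broken (reactants):
    C≡C: 2 × 860 = 1720
    C-H: 4 × 406 = 1624
    O=O: 5 × 511 = 2555
    Σ(broken) = 5899 kJ
  Bonds formed (products):
    C=O: 8 × 776 = 6208
    O-H: 4 × 445 = 1780
    Σ(formed) = 7988 kJ
  ΔH_1 = 5899 − 7988 = −2089 kJ
Reaction 2:
  Bonds broken (reactants):
    C-C: 2 × 358 = 716
    C-H: 10 × 406 = 4060
    C-O: 2 × 368 = 736
    O-H: 2 × 445 = 890
    O=O: 1 × 511 = 511
    Σ(broken) = 6913 kJ
  Bonds formed (products):
    C-C: 2 × 358 = 716
    C-H: 8 × 406 = 3248
    C=O: 2 × 776 = 1552
    O-H: 4 × 445 = 1780
    Σ(formed) = 7296 kJ
  ΔH_2 = 6913 − 7296 = −383 kJ
ΔH_1 − ΔH_2 = −1706 kJ, so reaction 1 has the more negative ΔH; |ΔH_1 − ΔH_2| = 1706 kJ.

Reaction 1, by 1706 kJ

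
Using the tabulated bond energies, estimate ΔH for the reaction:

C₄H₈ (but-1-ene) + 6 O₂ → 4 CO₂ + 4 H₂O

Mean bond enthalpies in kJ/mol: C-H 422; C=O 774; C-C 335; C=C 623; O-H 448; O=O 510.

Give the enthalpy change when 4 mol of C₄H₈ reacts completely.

ΔH = −8188 kJ

Bonds broken (reactants):
  C-C: 2 × 335 = 670
  C-H: 8 × 422 = 3376
  C=C: 1 × 623 = 623
  O=O: 6 × 510 = 3060
  Σ(broken) = 7729 kJ
Bonds formed (products):
  C=O: 8 × 774 = 6192
  O-H: 8 × 448 = 3584
  Σ(formed) = 9776 kJ
ΔH = Σ(broken) − Σ(formed) = 7729 − 9776 = −2047 kJ
For 4× the reaction as written: 4 × (−2047) = −8188 kJ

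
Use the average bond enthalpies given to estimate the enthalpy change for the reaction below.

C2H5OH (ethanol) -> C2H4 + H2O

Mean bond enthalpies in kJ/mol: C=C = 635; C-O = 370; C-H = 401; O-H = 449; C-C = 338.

ΔH ≈ +25 kJ

Bonds broken (reactants):
  C-C: 1 × 338 = 338
  C-H: 5 × 401 = 2005
  C-O: 1 × 370 = 370
  O-H: 1 × 449 = 449
  Σ(broken) = 3162 kJ
Bonds formed (products):
  C-H: 4 × 401 = 1604
  C=C: 1 × 635 = 635
  O-H: 2 × 449 = 898
  Σ(formed) = 3137 kJ
ΔH = Σ(broken) − Σ(formed) = 3162 − 3137 = +25 kJ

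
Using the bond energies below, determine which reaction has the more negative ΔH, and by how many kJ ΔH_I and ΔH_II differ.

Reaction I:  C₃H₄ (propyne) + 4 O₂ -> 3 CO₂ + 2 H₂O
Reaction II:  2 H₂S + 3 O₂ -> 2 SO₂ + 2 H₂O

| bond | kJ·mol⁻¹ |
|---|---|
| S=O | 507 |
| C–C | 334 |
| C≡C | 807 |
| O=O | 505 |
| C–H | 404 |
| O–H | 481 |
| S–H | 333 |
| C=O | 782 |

Reaction I:
  Bonds broken (reactants):
    C≡C: 1 × 807 = 807
    C–C: 1 × 334 = 334
    C–H: 4 × 404 = 1616
    O=O: 4 × 505 = 2020
    Σ(broken) = 4777 kJ
  Bonds formed (products):
    C=O: 6 × 782 = 4692
    O–H: 4 × 481 = 1924
    Σ(formed) = 6616 kJ
  ΔH_I = 4777 − 6616 = −1839 kJ
Reaction II:
  Bonds broken (reactants):
    O=O: 3 × 505 = 1515
    S–H: 4 × 333 = 1332
    Σ(broken) = 2847 kJ
  Bonds formed (products):
    O–H: 4 × 481 = 1924
    S=O: 4 × 507 = 2028
    Σ(formed) = 3952 kJ
  ΔH_II = 2847 − 3952 = −1105 kJ
ΔH_I − ΔH_II = −734 kJ, so reaction I has the more negative ΔH; |ΔH_I − ΔH_II| = 734 kJ.

Reaction I, by 734 kJ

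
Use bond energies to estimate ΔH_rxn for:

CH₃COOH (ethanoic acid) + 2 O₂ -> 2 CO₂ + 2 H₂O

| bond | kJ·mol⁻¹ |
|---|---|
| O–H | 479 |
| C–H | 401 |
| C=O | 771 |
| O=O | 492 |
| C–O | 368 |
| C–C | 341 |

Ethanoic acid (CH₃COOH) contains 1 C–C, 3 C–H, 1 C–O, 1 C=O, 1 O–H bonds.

Bonds broken (reactants):
  C–C: 1 × 341 = 341
  C–H: 3 × 401 = 1203
  C–O: 1 × 368 = 368
  C=O: 1 × 771 = 771
  O–H: 1 × 479 = 479
  O=O: 2 × 492 = 984
  Σ(broken) = 4146 kJ
Bonds formed (products):
  C=O: 4 × 771 = 3084
  O–H: 4 × 479 = 1916
  Σ(formed) = 5000 kJ
ΔH = Σ(broken) − Σ(formed) = 4146 − 5000 = −854 kJ

ΔH ≈ −854 kJ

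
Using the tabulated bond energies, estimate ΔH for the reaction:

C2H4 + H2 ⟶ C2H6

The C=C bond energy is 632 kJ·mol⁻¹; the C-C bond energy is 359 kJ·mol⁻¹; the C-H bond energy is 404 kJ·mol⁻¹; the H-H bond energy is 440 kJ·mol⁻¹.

Bonds broken (reactants):
  C-H: 4 × 404 = 1616
  C=C: 1 × 632 = 632
  H-H: 1 × 440 = 440
  Σ(broken) = 2688 kJ
Bonds formed (products):
  C-C: 1 × 359 = 359
  C-H: 6 × 404 = 2424
  Σ(formed) = 2783 kJ
ΔH = Σ(broken) − Σ(formed) = 2688 − 2783 = −95 kJ

ΔH ≈ −95 kJ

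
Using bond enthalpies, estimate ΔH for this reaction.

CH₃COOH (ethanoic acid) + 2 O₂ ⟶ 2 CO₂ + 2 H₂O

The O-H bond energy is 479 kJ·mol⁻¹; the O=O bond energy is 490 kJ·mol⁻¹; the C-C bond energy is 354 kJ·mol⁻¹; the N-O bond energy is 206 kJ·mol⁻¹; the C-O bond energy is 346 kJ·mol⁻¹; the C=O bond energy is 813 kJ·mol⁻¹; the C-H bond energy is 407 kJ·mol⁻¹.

ΔH ≈ −975 kJ

Bonds broken (reactants):
  C-C: 1 × 354 = 354
  C-H: 3 × 407 = 1221
  C-O: 1 × 346 = 346
  C=O: 1 × 813 = 813
  O-H: 1 × 479 = 479
  O=O: 2 × 490 = 980
  Σ(broken) = 4193 kJ
Bonds formed (products):
  C=O: 4 × 813 = 3252
  O-H: 4 × 479 = 1916
  Σ(formed) = 5168 kJ
ΔH = Σ(broken) − Σ(formed) = 4193 − 5168 = −975 kJ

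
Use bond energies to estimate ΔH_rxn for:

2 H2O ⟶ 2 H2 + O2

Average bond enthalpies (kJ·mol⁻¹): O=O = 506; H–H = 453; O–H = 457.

Bonds broken (reactants):
  O–H: 4 × 457 = 1828
  Σ(broken) = 1828 kJ
Bonds formed (products):
  H–H: 2 × 453 = 906
  O=O: 1 × 506 = 506
  Σ(formed) = 1412 kJ
ΔH = Σ(broken) − Σ(formed) = 1828 − 1412 = +416 kJ

ΔH ≈ +416 kJ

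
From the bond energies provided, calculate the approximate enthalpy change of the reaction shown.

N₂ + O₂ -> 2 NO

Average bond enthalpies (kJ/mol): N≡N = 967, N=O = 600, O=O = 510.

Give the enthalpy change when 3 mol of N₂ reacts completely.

ΔH = +831 kJ

Bonds broken (reactants):
  N≡N: 1 × 967 = 967
  O=O: 1 × 510 = 510
  Σ(broken) = 1477 kJ
Bonds formed (products):
  N=O: 2 × 600 = 1200
  Σ(formed) = 1200 kJ
ΔH = Σ(broken) − Σ(formed) = 1477 − 1200 = +277 kJ
For 3× the reaction as written: 3 × (+277) = +831 kJ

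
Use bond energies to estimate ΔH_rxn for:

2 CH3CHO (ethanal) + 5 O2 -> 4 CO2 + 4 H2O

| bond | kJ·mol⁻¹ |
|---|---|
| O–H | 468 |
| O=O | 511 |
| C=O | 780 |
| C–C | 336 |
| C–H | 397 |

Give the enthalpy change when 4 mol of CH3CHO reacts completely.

ΔH = −4042 kJ

Bonds broken (reactants):
  C–C: 2 × 336 = 672
  C–H: 8 × 397 = 3176
  C=O: 2 × 780 = 1560
  O=O: 5 × 511 = 2555
  Σ(broken) = 7963 kJ
Bonds formed (products):
  C=O: 8 × 780 = 6240
  O–H: 8 × 468 = 3744
  Σ(formed) = 9984 kJ
ΔH = Σ(broken) − Σ(formed) = 7963 − 9984 = −2021 kJ
For 2× the reaction as written: 2 × (−2021) = −4042 kJ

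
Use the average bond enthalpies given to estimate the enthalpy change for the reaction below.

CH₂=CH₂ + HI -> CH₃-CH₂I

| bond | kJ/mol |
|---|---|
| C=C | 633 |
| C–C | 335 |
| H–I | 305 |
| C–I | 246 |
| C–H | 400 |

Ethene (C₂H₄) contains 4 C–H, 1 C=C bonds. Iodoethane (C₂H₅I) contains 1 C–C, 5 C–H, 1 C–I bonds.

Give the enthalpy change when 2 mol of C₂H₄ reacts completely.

Bonds broken (reactants):
  C–H: 4 × 400 = 1600
  C=C: 1 × 633 = 633
  H–I: 1 × 305 = 305
  Σ(broken) = 2538 kJ
Bonds formed (products):
  C–C: 1 × 335 = 335
  C–H: 5 × 400 = 2000
  C–I: 1 × 246 = 246
  Σ(formed) = 2581 kJ
ΔH = Σ(broken) − Σ(formed) = 2538 − 2581 = −43 kJ
For 2× the reaction as written: 2 × (−43) = −86 kJ

ΔH = −86 kJ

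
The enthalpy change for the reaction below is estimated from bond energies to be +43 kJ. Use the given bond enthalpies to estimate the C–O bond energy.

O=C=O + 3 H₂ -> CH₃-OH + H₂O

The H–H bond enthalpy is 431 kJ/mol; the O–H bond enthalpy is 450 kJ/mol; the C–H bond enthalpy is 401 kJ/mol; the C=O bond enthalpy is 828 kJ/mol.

D(C–O) ≈ 353 kJ/mol

Let D be the C–O bond energy.
Σ(broken) = 2×828 + 3×431 = 2949
Σ(formed) = 3×401 + 1×D + 3×450 = 2553 + D
ΔH = Σ(broken) − Σ(formed) = (2949) − (2553 + D) = +396 − D
Setting this equal to +43 kJ gives D = 353 kJ/mol.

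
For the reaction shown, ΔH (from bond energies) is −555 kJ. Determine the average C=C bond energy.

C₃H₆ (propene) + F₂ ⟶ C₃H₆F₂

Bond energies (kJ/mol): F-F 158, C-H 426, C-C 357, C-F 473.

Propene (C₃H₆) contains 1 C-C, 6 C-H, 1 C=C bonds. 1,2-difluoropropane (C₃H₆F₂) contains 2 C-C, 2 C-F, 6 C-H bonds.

D(C=C) ≈ 590 kJ/mol

Let D be the C=C bond energy.
Σ(broken) = 1×357 + 6×426 + 1×D + 1×158 = 3071 + D
Σ(formed) = 2×357 + 2×473 + 6×426 = 4216
ΔH = Σ(broken) − Σ(formed) = (3071 + D) − (4216) = −1145 + D
Setting this equal to −555 kJ gives D = 590 kJ/mol.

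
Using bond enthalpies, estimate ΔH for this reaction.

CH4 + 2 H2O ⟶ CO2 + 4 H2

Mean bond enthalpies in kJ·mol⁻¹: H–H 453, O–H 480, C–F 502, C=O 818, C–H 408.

Bonds broken (reactants):
  C–H: 4 × 408 = 1632
  O–H: 4 × 480 = 1920
  Σ(broken) = 3552 kJ
Bonds formed (products):
  C=O: 2 × 818 = 1636
  H–H: 4 × 453 = 1812
  Σ(formed) = 3448 kJ
ΔH = Σ(broken) − Σ(formed) = 3552 − 3448 = +104 kJ

ΔH ≈ +104 kJ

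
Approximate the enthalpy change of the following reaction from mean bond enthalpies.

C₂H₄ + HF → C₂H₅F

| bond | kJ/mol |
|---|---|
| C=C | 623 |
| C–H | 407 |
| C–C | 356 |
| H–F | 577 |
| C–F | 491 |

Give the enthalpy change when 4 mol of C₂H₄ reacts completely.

ΔH = −216 kJ

Bonds broken (reactants):
  C–H: 4 × 407 = 1628
  C=C: 1 × 623 = 623
  H–F: 1 × 577 = 577
  Σ(broken) = 2828 kJ
Bonds formed (products):
  C–C: 1 × 356 = 356
  C–F: 1 × 491 = 491
  C–H: 5 × 407 = 2035
  Σ(formed) = 2882 kJ
ΔH = Σ(broken) − Σ(formed) = 2828 − 2882 = −54 kJ
For 4× the reaction as written: 4 × (−54) = −216 kJ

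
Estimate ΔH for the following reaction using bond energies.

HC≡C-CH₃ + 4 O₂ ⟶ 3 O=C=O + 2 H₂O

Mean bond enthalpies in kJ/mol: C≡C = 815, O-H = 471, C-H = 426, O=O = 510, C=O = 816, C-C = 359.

Bonds broken (reactants):
  C≡C: 1 × 815 = 815
  C-C: 1 × 359 = 359
  C-H: 4 × 426 = 1704
  O=O: 4 × 510 = 2040
  Σ(broken) = 4918 kJ
Bonds formed (products):
  C=O: 6 × 816 = 4896
  O-H: 4 × 471 = 1884
  Σ(formed) = 6780 kJ
ΔH = Σ(broken) − Σ(formed) = 4918 − 6780 = −1862 kJ

ΔH ≈ −1862 kJ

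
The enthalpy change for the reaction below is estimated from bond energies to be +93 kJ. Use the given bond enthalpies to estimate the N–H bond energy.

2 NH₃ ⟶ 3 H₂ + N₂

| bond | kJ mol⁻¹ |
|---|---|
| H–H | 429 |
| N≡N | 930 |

D(N–H) ≈ 385 kJ/mol

Let D be the N–H bond energy.
Σ(broken) = 6×D = 6D
Σ(formed) = 3×429 + 1×930 = 2217
ΔH = Σ(broken) − Σ(formed) = (6D) − (2217) = −2217 + 6D
Setting this equal to +93 kJ gives 6D = 2310, so D = 385 kJ/mol.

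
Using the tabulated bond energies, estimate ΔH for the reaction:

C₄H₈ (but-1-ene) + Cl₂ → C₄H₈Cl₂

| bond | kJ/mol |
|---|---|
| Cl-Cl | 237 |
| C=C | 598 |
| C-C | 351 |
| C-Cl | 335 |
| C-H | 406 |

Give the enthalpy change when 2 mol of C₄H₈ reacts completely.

Bonds broken (reactants):
  C-C: 2 × 351 = 702
  C-H: 8 × 406 = 3248
  C=C: 1 × 598 = 598
  Cl-Cl: 1 × 237 = 237
  Σ(broken) = 4785 kJ
Bonds formed (products):
  C-C: 3 × 351 = 1053
  C-Cl: 2 × 335 = 670
  C-H: 8 × 406 = 3248
  Σ(formed) = 4971 kJ
ΔH = Σ(broken) − Σ(formed) = 4785 − 4971 = −186 kJ
For 2× the reaction as written: 2 × (−186) = −372 kJ

ΔH = −372 kJ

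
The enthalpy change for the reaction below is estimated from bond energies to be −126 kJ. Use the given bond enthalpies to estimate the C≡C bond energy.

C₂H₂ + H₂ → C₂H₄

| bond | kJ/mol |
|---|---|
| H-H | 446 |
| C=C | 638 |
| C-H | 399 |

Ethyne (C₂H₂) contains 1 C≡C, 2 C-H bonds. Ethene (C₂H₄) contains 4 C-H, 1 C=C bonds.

Let D be the C≡C bond energy.
Σ(broken) = 1×D + 2×399 + 1×446 = 1244 + D
Σ(formed) = 4×399 + 1×638 = 2234
ΔH = Σ(broken) − Σ(formed) = (1244 + D) − (2234) = −990 + D
Setting this equal to −126 kJ gives D = 864 kJ/mol.

D(C≡C) ≈ 864 kJ/mol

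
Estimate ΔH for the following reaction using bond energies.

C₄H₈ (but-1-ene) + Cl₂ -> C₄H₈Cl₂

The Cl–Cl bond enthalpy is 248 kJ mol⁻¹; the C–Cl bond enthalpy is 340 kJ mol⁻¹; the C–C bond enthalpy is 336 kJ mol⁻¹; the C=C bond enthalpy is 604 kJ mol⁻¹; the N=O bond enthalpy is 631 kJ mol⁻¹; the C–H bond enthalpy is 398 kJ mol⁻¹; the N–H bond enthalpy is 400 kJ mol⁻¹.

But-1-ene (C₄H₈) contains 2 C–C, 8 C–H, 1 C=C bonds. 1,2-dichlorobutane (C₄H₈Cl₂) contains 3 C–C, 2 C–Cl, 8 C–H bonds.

ΔH ≈ −164 kJ

Bonds broken (reactants):
  C–C: 2 × 336 = 672
  C–H: 8 × 398 = 3184
  C=C: 1 × 604 = 604
  Cl–Cl: 1 × 248 = 248
  Σ(broken) = 4708 kJ
Bonds formed (products):
  C–C: 3 × 336 = 1008
  C–Cl: 2 × 340 = 680
  C–H: 8 × 398 = 3184
  Σ(formed) = 4872 kJ
ΔH = Σ(broken) − Σ(formed) = 4708 − 4872 = −164 kJ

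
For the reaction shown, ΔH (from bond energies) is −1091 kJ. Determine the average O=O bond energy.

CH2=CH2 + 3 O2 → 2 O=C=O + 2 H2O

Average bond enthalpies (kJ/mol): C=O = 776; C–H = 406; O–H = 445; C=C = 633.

Let D be the O=O bond energy.
Σ(broken) = 4×406 + 1×633 + 3×D = 2257 + 3D
Σ(formed) = 4×776 + 4×445 = 4884
ΔH = Σ(broken) − Σ(formed) = (2257 + 3D) − (4884) = −2627 + 3D
Setting this equal to −1091 kJ gives 3D = 1536, so D = 512 kJ/mol.

D(O=O) ≈ 512 kJ/mol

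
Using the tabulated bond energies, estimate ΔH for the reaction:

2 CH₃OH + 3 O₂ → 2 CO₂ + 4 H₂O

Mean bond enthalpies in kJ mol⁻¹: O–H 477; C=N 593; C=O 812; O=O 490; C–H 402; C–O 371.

Bonds broken (reactants):
  C–H: 6 × 402 = 2412
  C–O: 2 × 371 = 742
  O–H: 2 × 477 = 954
  O=O: 3 × 490 = 1470
  Σ(broken) = 5578 kJ
Bonds formed (products):
  C=O: 4 × 812 = 3248
  O–H: 8 × 477 = 3816
  Σ(formed) = 7064 kJ
ΔH = Σ(broken) − Σ(formed) = 5578 − 7064 = −1486 kJ

ΔH ≈ −1486 kJ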